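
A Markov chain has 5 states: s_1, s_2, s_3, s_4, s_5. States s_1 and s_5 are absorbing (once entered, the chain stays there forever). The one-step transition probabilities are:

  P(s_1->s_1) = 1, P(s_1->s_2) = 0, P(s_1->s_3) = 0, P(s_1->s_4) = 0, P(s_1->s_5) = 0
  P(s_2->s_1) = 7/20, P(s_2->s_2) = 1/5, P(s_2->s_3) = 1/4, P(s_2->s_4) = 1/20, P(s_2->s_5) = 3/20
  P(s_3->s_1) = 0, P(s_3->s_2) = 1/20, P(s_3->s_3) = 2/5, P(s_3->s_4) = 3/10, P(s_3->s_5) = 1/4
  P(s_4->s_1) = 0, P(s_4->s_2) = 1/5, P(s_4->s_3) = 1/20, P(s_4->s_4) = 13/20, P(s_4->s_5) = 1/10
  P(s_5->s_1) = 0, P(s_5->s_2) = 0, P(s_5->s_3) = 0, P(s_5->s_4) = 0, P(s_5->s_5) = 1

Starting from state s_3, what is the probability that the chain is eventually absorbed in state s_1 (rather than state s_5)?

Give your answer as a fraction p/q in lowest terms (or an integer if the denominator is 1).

Let a_i = P(absorbed in s_1 | start in state i).
Boundary conditions: a_s_1 = 1, a_s_5 = 0.
For each transient state i, a_i = sum_j P(i->j) * a_j:
  a_s_2 = 7/20*a_s_1 + 1/5*a_s_2 + 1/4*a_s_3 + 1/20*a_s_4 + 3/20*a_s_5
  a_s_3 = 0*a_s_1 + 1/20*a_s_2 + 2/5*a_s_3 + 3/10*a_s_4 + 1/4*a_s_5
  a_s_4 = 0*a_s_1 + 1/5*a_s_2 + 1/20*a_s_3 + 13/20*a_s_4 + 1/10*a_s_5

Substituting a_s_1 = 1 and a_s_5 = 0, rearrange to (I - Q) a = r where r[i] = P(i -> s_1):
  [4/5, -1/4, -1/20] . (a_s_2, a_s_3, a_s_4) = 7/20
  [-1/20, 3/5, -3/10] . (a_s_2, a_s_3, a_s_4) = 0
  [-1/5, -1/20, 7/20] . (a_s_2, a_s_3, a_s_4) = 0

Solving yields:
  a_s_2 = 91/174
  a_s_3 = 217/1044
  a_s_4 = 343/1044

Starting state is s_3, so the absorption probability is a_s_3 = 217/1044.

Answer: 217/1044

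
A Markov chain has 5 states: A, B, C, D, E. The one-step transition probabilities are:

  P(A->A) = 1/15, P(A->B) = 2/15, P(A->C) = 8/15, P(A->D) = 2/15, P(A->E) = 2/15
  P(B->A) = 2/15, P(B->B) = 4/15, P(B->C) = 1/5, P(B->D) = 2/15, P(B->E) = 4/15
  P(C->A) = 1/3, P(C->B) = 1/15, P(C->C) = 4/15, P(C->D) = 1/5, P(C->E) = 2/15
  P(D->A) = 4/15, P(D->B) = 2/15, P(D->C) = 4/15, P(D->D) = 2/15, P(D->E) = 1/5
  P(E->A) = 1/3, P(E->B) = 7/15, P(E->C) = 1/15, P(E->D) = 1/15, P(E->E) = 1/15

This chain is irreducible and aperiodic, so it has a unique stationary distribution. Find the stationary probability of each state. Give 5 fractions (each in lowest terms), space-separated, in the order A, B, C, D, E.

The stationary distribution satisfies pi = pi * P, i.e.:
  pi_A = 1/15*pi_A + 2/15*pi_B + 1/3*pi_C + 4/15*pi_D + 1/3*pi_E
  pi_B = 2/15*pi_A + 4/15*pi_B + 1/15*pi_C + 2/15*pi_D + 7/15*pi_E
  pi_C = 8/15*pi_A + 1/5*pi_B + 4/15*pi_C + 4/15*pi_D + 1/15*pi_E
  pi_D = 2/15*pi_A + 2/15*pi_B + 1/5*pi_C + 2/15*pi_D + 1/15*pi_E
  pi_E = 2/15*pi_A + 4/15*pi_B + 2/15*pi_C + 1/5*pi_D + 1/15*pi_E
with normalization: pi_A + pi_B + pi_C + pi_D + pi_E = 1.

Using the first 4 balance equations plus normalization, the linear system A*pi = b is:
  [-14/15, 2/15, 1/3, 4/15, 1/3] . pi = 0
  [2/15, -11/15, 1/15, 2/15, 7/15] . pi = 0
  [8/15, 1/5, -11/15, 4/15, 1/15] . pi = 0
  [2/15, 2/15, 1/5, -13/15, 1/15] . pi = 0
  [1, 1, 1, 1, 1] . pi = 1

Solving yields:
  pi_A = 703/3121
  pi_B = 602/3121
  pi_C = 881/3121
  pi_D = 442/3121
  pi_E = 493/3121

Verification (pi * P):
  703/3121*1/15 + 602/3121*2/15 + 881/3121*1/3 + 442/3121*4/15 + 493/3121*1/3 = 703/3121 = pi_A  (ok)
  703/3121*2/15 + 602/3121*4/15 + 881/3121*1/15 + 442/3121*2/15 + 493/3121*7/15 = 602/3121 = pi_B  (ok)
  703/3121*8/15 + 602/3121*1/5 + 881/3121*4/15 + 442/3121*4/15 + 493/3121*1/15 = 881/3121 = pi_C  (ok)
  703/3121*2/15 + 602/3121*2/15 + 881/3121*1/5 + 442/3121*2/15 + 493/3121*1/15 = 442/3121 = pi_D  (ok)
  703/3121*2/15 + 602/3121*4/15 + 881/3121*2/15 + 442/3121*1/5 + 493/3121*1/15 = 493/3121 = pi_E  (ok)

Answer: 703/3121 602/3121 881/3121 442/3121 493/3121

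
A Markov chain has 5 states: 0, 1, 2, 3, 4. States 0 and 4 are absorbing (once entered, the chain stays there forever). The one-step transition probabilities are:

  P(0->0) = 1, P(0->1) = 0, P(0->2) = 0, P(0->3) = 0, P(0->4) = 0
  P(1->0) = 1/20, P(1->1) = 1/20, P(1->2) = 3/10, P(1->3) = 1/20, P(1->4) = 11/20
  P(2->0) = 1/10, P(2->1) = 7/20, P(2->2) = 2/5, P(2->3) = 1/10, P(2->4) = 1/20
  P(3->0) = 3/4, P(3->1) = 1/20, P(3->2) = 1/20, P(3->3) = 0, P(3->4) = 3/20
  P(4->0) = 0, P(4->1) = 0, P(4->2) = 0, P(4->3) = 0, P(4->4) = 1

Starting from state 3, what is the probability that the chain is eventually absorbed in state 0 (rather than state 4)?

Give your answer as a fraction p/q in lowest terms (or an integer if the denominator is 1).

Answer: 953/1217

Derivation:
Let a_i = P(absorbed in 0 | start in state i).
Boundary conditions: a_0 = 1, a_4 = 0.
For each transient state i, a_i = sum_j P(i->j) * a_j:
  a_1 = 1/20*a_0 + 1/20*a_1 + 3/10*a_2 + 1/20*a_3 + 11/20*a_4
  a_2 = 1/10*a_0 + 7/20*a_1 + 2/5*a_2 + 1/10*a_3 + 1/20*a_4
  a_3 = 3/4*a_0 + 1/20*a_1 + 1/20*a_2 + 0*a_3 + 3/20*a_4

Substituting a_0 = 1 and a_4 = 0, rearrange to (I - Q) a = r where r[i] = P(i -> 0):
  [19/20, -3/10, -1/20] . (a_1, a_2, a_3) = 1/20
  [-7/20, 3/5, -1/10] . (a_1, a_2, a_3) = 1/10
  [-1/20, -1/20, 1] . (a_1, a_2, a_3) = 3/4

Solving yields:
  a_1 = 280/1217
  a_2 = 525/1217
  a_3 = 953/1217

Starting state is 3, so the absorption probability is a_3 = 953/1217.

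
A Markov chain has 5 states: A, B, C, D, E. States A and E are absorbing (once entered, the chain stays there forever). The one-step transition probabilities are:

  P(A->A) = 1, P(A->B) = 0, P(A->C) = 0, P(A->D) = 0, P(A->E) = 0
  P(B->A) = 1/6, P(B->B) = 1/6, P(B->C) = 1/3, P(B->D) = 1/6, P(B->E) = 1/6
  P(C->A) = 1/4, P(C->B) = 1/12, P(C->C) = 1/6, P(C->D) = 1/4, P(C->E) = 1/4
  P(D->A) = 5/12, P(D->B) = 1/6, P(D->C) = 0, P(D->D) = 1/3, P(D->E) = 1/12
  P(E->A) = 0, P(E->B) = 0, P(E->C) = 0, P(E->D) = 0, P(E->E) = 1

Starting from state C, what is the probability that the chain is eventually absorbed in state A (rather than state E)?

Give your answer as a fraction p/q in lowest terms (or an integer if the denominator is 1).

Answer: 13/22

Derivation:
Let a_i = P(absorbed in A | start in state i).
Boundary conditions: a_A = 1, a_E = 0.
For each transient state i, a_i = sum_j P(i->j) * a_j:
  a_B = 1/6*a_A + 1/6*a_B + 1/3*a_C + 1/6*a_D + 1/6*a_E
  a_C = 1/4*a_A + 1/12*a_B + 1/6*a_C + 1/4*a_D + 1/4*a_E
  a_D = 5/12*a_A + 1/6*a_B + 0*a_C + 1/3*a_D + 1/12*a_E

Substituting a_A = 1 and a_E = 0, rearrange to (I - Q) a = r where r[i] = P(i -> A):
  [5/6, -1/3, -1/6] . (a_B, a_C, a_D) = 1/6
  [-1/12, 5/6, -1/4] . (a_B, a_C, a_D) = 1/4
  [-1/6, 0, 2/3] . (a_B, a_C, a_D) = 5/12

Solving yields:
  a_B = 13/22
  a_C = 13/22
  a_D = 17/22

Starting state is C, so the absorption probability is a_C = 13/22.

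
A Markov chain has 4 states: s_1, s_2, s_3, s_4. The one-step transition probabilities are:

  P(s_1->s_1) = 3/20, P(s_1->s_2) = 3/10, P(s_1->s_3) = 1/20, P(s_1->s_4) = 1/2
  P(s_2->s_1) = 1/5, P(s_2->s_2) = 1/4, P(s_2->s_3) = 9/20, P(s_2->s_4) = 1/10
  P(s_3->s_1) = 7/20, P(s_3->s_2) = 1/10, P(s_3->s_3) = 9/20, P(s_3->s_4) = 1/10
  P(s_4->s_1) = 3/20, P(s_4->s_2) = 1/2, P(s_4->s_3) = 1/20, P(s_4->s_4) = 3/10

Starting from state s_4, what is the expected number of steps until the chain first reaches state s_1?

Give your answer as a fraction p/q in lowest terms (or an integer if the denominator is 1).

Let h_i = expected steps to first reach s_1 from state i.
Boundary: h_s_1 = 0.
First-step equations for the other states:
  h_s_2 = 1 + 1/5*h_s_1 + 1/4*h_s_2 + 9/20*h_s_3 + 1/10*h_s_4
  h_s_3 = 1 + 7/20*h_s_1 + 1/10*h_s_2 + 9/20*h_s_3 + 1/10*h_s_4
  h_s_4 = 1 + 3/20*h_s_1 + 1/2*h_s_2 + 1/20*h_s_3 + 3/10*h_s_4

Substituting h_s_1 = 0 and rearranging gives the linear system (I - Q) h = 1:
  [3/4, -9/20, -1/10] . (h_s_2, h_s_3, h_s_4) = 1
  [-1/10, 11/20, -1/10] . (h_s_2, h_s_3, h_s_4) = 1
  [-1/2, -1/20, 7/10] . (h_s_2, h_s_3, h_s_4) = 1

Solving yields:
  h_s_2 = 800/203
  h_s_3 = 680/203
  h_s_4 = 130/29

Starting state is s_4, so the expected hitting time is h_s_4 = 130/29.

Answer: 130/29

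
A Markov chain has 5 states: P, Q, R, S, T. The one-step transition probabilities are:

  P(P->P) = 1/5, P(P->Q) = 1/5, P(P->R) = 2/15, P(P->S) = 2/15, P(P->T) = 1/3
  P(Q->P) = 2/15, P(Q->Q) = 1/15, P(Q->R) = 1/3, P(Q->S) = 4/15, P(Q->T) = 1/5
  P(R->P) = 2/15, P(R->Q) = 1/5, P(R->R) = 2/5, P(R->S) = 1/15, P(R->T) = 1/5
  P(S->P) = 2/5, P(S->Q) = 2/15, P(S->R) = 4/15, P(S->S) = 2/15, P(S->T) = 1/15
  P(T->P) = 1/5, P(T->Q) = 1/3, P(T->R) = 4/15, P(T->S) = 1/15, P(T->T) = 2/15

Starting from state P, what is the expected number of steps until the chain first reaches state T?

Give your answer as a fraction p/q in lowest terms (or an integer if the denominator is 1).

Let h_i = expected steps to first reach T from state i.
Boundary: h_T = 0.
First-step equations for the other states:
  h_P = 1 + 1/5*h_P + 1/5*h_Q + 2/15*h_R + 2/15*h_S + 1/3*h_T
  h_Q = 1 + 2/15*h_P + 1/15*h_Q + 1/3*h_R + 4/15*h_S + 1/5*h_T
  h_R = 1 + 2/15*h_P + 1/5*h_Q + 2/5*h_R + 1/15*h_S + 1/5*h_T
  h_S = 1 + 2/5*h_P + 2/15*h_Q + 4/15*h_R + 2/15*h_S + 1/15*h_T

Substituting h_T = 0 and rearranging gives the linear system (I - Q) h = 1:
  [4/5, -1/5, -2/15, -2/15] . (h_P, h_Q, h_R, h_S) = 1
  [-2/15, 14/15, -1/3, -4/15] . (h_P, h_Q, h_R, h_S) = 1
  [-2/15, -1/5, 3/5, -1/15] . (h_P, h_Q, h_R, h_S) = 1
  [-2/5, -2/15, -4/15, 13/15] . (h_P, h_Q, h_R, h_S) = 1

Solving yields:
  h_P = 21435/5147
  h_Q = 25245/5147
  h_R = 24795/5147
  h_S = 27345/5147

Starting state is P, so the expected hitting time is h_P = 21435/5147.

Answer: 21435/5147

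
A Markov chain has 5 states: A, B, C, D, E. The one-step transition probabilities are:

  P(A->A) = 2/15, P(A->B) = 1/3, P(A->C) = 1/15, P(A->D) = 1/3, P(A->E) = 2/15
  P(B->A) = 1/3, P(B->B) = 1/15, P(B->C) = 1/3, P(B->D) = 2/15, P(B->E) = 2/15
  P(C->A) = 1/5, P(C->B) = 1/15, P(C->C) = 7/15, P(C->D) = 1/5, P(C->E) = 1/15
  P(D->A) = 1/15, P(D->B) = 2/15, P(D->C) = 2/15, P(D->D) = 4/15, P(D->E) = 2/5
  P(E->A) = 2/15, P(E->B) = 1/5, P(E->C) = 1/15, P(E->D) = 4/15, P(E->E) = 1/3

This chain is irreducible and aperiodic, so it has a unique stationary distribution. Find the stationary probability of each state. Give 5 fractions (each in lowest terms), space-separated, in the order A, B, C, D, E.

The stationary distribution satisfies pi = pi * P, i.e.:
  pi_A = 2/15*pi_A + 1/3*pi_B + 1/5*pi_C + 1/15*pi_D + 2/15*pi_E
  pi_B = 1/3*pi_A + 1/15*pi_B + 1/15*pi_C + 2/15*pi_D + 1/5*pi_E
  pi_C = 1/15*pi_A + 1/3*pi_B + 7/15*pi_C + 2/15*pi_D + 1/15*pi_E
  pi_D = 1/3*pi_A + 2/15*pi_B + 1/5*pi_C + 4/15*pi_D + 4/15*pi_E
  pi_E = 2/15*pi_A + 2/15*pi_B + 1/15*pi_C + 2/5*pi_D + 1/3*pi_E
with normalization: pi_A + pi_B + pi_C + pi_D + pi_E = 1.

Using the first 4 balance equations plus normalization, the linear system A*pi = b is:
  [-13/15, 1/3, 1/5, 1/15, 2/15] . pi = 0
  [1/3, -14/15, 1/15, 2/15, 1/5] . pi = 0
  [1/15, 1/3, -8/15, 2/15, 1/15] . pi = 0
  [1/3, 2/15, 1/5, -11/15, 4/15] . pi = 0
  [1, 1, 1, 1, 1] . pi = 1

Solving yields:
  pi_A = 5731/35295
  pi_B = 5536/35295
  pi_C = 7334/35295
  pi_D = 659/2715
  pi_E = 2709/11765

Verification (pi * P):
  5731/35295*2/15 + 5536/35295*1/3 + 7334/35295*1/5 + 659/2715*1/15 + 2709/11765*2/15 = 5731/35295 = pi_A  (ok)
  5731/35295*1/3 + 5536/35295*1/15 + 7334/35295*1/15 + 659/2715*2/15 + 2709/11765*1/5 = 5536/35295 = pi_B  (ok)
  5731/35295*1/15 + 5536/35295*1/3 + 7334/35295*7/15 + 659/2715*2/15 + 2709/11765*1/15 = 7334/35295 = pi_C  (ok)
  5731/35295*1/3 + 5536/35295*2/15 + 7334/35295*1/5 + 659/2715*4/15 + 2709/11765*4/15 = 659/2715 = pi_D  (ok)
  5731/35295*2/15 + 5536/35295*2/15 + 7334/35295*1/15 + 659/2715*2/5 + 2709/11765*1/3 = 2709/11765 = pi_E  (ok)

Answer: 5731/35295 5536/35295 7334/35295 659/2715 2709/11765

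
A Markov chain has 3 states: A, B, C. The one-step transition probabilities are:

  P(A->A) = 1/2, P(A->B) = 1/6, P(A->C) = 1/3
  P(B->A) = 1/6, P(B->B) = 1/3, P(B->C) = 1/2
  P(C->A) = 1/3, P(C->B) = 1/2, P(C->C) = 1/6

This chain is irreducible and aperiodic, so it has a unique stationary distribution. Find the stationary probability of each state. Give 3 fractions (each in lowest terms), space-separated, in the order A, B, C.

Answer: 1/3 1/3 1/3

Derivation:
The stationary distribution satisfies pi = pi * P, i.e.:
  pi_A = 1/2*pi_A + 1/6*pi_B + 1/3*pi_C
  pi_B = 1/6*pi_A + 1/3*pi_B + 1/2*pi_C
  pi_C = 1/3*pi_A + 1/2*pi_B + 1/6*pi_C
with normalization: pi_A + pi_B + pi_C = 1.

Using the first 2 balance equations plus normalization, the linear system A*pi = b is:
  [-1/2, 1/6, 1/3] . pi = 0
  [1/6, -2/3, 1/2] . pi = 0
  [1, 1, 1] . pi = 1

Solving yields:
  pi_A = 1/3
  pi_B = 1/3
  pi_C = 1/3

Verification (pi * P):
  1/3*1/2 + 1/3*1/6 + 1/3*1/3 = 1/3 = pi_A  (ok)
  1/3*1/6 + 1/3*1/3 + 1/3*1/2 = 1/3 = pi_B  (ok)
  1/3*1/3 + 1/3*1/2 + 1/3*1/6 = 1/3 = pi_C  (ok)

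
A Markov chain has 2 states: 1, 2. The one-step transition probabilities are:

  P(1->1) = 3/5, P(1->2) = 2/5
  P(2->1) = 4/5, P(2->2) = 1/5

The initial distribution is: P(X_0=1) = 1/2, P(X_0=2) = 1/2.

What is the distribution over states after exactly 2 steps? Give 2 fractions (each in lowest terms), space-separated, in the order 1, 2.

Propagating the distribution step by step (d_{t+1} = d_t * P):
d_0 = (1=1/2, 2=1/2)
  d_1[1] = 1/2*3/5 + 1/2*4/5 = 7/10
  d_1[2] = 1/2*2/5 + 1/2*1/5 = 3/10
d_1 = (1=7/10, 2=3/10)
  d_2[1] = 7/10*3/5 + 3/10*4/5 = 33/50
  d_2[2] = 7/10*2/5 + 3/10*1/5 = 17/50
d_2 = (1=33/50, 2=17/50)

Answer: 33/50 17/50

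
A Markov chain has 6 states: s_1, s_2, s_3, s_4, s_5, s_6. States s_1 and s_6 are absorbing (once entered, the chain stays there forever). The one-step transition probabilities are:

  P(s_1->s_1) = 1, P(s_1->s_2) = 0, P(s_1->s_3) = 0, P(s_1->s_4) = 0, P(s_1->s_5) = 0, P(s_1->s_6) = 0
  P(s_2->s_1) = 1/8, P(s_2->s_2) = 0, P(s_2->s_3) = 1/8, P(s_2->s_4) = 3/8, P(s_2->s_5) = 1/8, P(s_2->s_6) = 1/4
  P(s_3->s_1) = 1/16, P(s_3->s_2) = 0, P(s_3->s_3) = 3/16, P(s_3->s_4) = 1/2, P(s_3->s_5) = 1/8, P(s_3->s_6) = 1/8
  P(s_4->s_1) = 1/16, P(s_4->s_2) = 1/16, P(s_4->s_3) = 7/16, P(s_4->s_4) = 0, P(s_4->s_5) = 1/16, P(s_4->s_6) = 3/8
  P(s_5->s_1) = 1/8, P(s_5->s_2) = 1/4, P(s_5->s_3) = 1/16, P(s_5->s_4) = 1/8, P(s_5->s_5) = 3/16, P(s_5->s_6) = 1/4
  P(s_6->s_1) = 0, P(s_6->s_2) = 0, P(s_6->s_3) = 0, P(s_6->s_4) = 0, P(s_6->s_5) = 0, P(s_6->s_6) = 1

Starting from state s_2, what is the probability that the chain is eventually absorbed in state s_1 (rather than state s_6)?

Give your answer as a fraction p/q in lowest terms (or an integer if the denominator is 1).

Let a_i = P(absorbed in s_1 | start in state i).
Boundary conditions: a_s_1 = 1, a_s_6 = 0.
For each transient state i, a_i = sum_j P(i->j) * a_j:
  a_s_2 = 1/8*a_s_1 + 0*a_s_2 + 1/8*a_s_3 + 3/8*a_s_4 + 1/8*a_s_5 + 1/4*a_s_6
  a_s_3 = 1/16*a_s_1 + 0*a_s_2 + 3/16*a_s_3 + 1/2*a_s_4 + 1/8*a_s_5 + 1/8*a_s_6
  a_s_4 = 1/16*a_s_1 + 1/16*a_s_2 + 7/16*a_s_3 + 0*a_s_4 + 1/16*a_s_5 + 3/8*a_s_6
  a_s_5 = 1/8*a_s_1 + 1/4*a_s_2 + 1/16*a_s_3 + 1/8*a_s_4 + 3/16*a_s_5 + 1/4*a_s_6

Substituting a_s_1 = 1 and a_s_6 = 0, rearrange to (I - Q) a = r where r[i] = P(i -> s_1):
  [1, -1/8, -3/8, -1/8] . (a_s_2, a_s_3, a_s_4, a_s_5) = 1/8
  [0, 13/16, -1/2, -1/8] . (a_s_2, a_s_3, a_s_4, a_s_5) = 1/16
  [-1/16, -7/16, 1, -1/16] . (a_s_2, a_s_3, a_s_4, a_s_5) = 1/16
  [-1/4, -1/16, -1/8, 13/16] . (a_s_2, a_s_3, a_s_4, a_s_5) = 1/8

Solving yields:
  a_s_2 = 3583/13321
  a_s_3 = 3299/13321
  a_s_4 = 249/1211
  a_s_5 = 3827/13321

Starting state is s_2, so the absorption probability is a_s_2 = 3583/13321.

Answer: 3583/13321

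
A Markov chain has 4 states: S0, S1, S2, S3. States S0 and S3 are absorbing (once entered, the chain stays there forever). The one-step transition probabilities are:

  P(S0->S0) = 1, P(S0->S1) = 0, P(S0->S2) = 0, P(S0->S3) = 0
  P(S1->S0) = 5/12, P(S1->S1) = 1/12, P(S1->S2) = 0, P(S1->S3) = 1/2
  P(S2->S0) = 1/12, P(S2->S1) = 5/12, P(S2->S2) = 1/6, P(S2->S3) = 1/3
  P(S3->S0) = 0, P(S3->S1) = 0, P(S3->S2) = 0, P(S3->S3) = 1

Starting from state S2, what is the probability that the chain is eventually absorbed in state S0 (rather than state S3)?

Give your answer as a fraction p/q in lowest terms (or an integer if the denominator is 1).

Let a_i = P(absorbed in S0 | start in state i).
Boundary conditions: a_S0 = 1, a_S3 = 0.
For each transient state i, a_i = sum_j P(i->j) * a_j:
  a_S1 = 5/12*a_S0 + 1/12*a_S1 + 0*a_S2 + 1/2*a_S3
  a_S2 = 1/12*a_S0 + 5/12*a_S1 + 1/6*a_S2 + 1/3*a_S3

Substituting a_S0 = 1 and a_S3 = 0, rearrange to (I - Q) a = r where r[i] = P(i -> S0):
  [11/12, 0] . (a_S1, a_S2) = 5/12
  [-5/12, 5/6] . (a_S1, a_S2) = 1/12

Solving yields:
  a_S1 = 5/11
  a_S2 = 18/55

Starting state is S2, so the absorption probability is a_S2 = 18/55.

Answer: 18/55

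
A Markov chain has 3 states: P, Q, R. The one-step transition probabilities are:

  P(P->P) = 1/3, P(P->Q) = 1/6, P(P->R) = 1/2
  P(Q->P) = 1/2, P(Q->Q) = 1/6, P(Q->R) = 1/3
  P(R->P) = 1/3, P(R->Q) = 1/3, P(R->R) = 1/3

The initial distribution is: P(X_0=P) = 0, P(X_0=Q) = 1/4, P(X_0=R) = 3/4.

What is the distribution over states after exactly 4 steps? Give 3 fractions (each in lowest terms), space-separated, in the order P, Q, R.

Propagating the distribution step by step (d_{t+1} = d_t * P):
d_0 = (P=0, Q=1/4, R=3/4)
  d_1[P] = 0*1/3 + 1/4*1/2 + 3/4*1/3 = 3/8
  d_1[Q] = 0*1/6 + 1/4*1/6 + 3/4*1/3 = 7/24
  d_1[R] = 0*1/2 + 1/4*1/3 + 3/4*1/3 = 1/3
d_1 = (P=3/8, Q=7/24, R=1/3)
  d_2[P] = 3/8*1/3 + 7/24*1/2 + 1/3*1/3 = 55/144
  d_2[Q] = 3/8*1/6 + 7/24*1/6 + 1/3*1/3 = 2/9
  d_2[R] = 3/8*1/2 + 7/24*1/3 + 1/3*1/3 = 19/48
d_2 = (P=55/144, Q=2/9, R=19/48)
  d_3[P] = 55/144*1/3 + 2/9*1/2 + 19/48*1/3 = 10/27
  d_3[Q] = 55/144*1/6 + 2/9*1/6 + 19/48*1/3 = 67/288
  d_3[R] = 55/144*1/2 + 2/9*1/3 + 19/48*1/3 = 343/864
d_3 = (P=10/27, Q=67/288, R=343/864)
  d_4[P] = 10/27*1/3 + 67/288*1/2 + 343/864*1/3 = 643/1728
  d_4[Q] = 10/27*1/6 + 67/288*1/6 + 343/864*1/3 = 1207/5184
  d_4[R] = 10/27*1/2 + 67/288*1/3 + 343/864*1/3 = 32/81
d_4 = (P=643/1728, Q=1207/5184, R=32/81)

Answer: 643/1728 1207/5184 32/81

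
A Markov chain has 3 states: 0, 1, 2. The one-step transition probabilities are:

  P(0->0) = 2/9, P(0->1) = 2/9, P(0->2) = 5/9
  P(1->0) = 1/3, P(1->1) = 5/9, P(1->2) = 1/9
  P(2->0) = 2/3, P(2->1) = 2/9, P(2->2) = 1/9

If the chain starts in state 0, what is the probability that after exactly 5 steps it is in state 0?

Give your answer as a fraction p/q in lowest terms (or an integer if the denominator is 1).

Computing P^5 by repeated multiplication:
P^1 =
  0: [2/9, 2/9, 5/9]
  1: [1/3, 5/9, 1/9]
  2: [2/3, 2/9, 1/9]
P^2 =
  0: [40/81, 8/27, 17/81]
  1: [1/3, 11/27, 7/27]
  2: [8/27, 8/27, 11/27]
P^3 =
  0: [254/729, 26/81, 241/729]
  1: [31/81, 29/81, 7/27]
  2: [106/243, 26/81, 59/243]
P^4 =
  0: [2656/6561, 80/243, 1745/6561]
  1: [275/729, 83/243, 205/729]
  2: [800/2187, 80/243, 667/2187]
P^5 =
  0: [22262/59049, 242/729, 17185/59049]
  1: [2527/6561, 245/729, 1829/6561]
  2: [7762/19683, 242/729, 5387/19683]

(P^5)[0 -> 0] = 22262/59049

Answer: 22262/59049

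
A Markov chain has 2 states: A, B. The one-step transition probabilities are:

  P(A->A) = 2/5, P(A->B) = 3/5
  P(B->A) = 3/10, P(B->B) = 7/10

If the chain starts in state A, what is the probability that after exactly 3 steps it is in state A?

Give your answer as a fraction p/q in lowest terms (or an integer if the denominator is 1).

Answer: 167/500

Derivation:
Computing P^3 by repeated multiplication:
P^1 =
  A: [2/5, 3/5]
  B: [3/10, 7/10]
P^2 =
  A: [17/50, 33/50]
  B: [33/100, 67/100]
P^3 =
  A: [167/500, 333/500]
  B: [333/1000, 667/1000]

(P^3)[A -> A] = 167/500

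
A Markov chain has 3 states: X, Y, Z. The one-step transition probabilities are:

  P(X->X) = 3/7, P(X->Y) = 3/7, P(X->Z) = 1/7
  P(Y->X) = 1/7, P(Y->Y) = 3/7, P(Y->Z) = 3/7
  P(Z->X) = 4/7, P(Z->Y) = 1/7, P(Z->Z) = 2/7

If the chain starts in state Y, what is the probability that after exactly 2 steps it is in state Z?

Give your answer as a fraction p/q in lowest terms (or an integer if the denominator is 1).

Answer: 16/49

Derivation:
Computing P^2 by repeated multiplication:
P^1 =
  X: [3/7, 3/7, 1/7]
  Y: [1/7, 3/7, 3/7]
  Z: [4/7, 1/7, 2/7]
P^2 =
  X: [16/49, 19/49, 2/7]
  Y: [18/49, 15/49, 16/49]
  Z: [3/7, 17/49, 11/49]

(P^2)[Y -> Z] = 16/49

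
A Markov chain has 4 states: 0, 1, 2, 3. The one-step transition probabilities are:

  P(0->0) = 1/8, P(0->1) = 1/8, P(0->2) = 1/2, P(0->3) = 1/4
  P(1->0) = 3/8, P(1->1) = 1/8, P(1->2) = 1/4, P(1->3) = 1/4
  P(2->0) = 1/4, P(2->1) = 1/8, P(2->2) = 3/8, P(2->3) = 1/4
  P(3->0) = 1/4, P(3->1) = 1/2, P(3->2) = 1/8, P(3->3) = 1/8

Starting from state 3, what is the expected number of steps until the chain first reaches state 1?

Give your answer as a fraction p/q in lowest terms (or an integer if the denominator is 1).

Answer: 16/5

Derivation:
Let h_i = expected steps to first reach 1 from state i.
Boundary: h_1 = 0.
First-step equations for the other states:
  h_0 = 1 + 1/8*h_0 + 1/8*h_1 + 1/2*h_2 + 1/4*h_3
  h_2 = 1 + 1/4*h_0 + 1/8*h_1 + 3/8*h_2 + 1/4*h_3
  h_3 = 1 + 1/4*h_0 + 1/2*h_1 + 1/8*h_2 + 1/8*h_3

Substituting h_1 = 0 and rearranging gives the linear system (I - Q) h = 1:
  [7/8, -1/2, -1/4] . (h_0, h_2, h_3) = 1
  [-1/4, 5/8, -1/4] . (h_0, h_2, h_3) = 1
  [-1/4, -1/8, 7/8] . (h_0, h_2, h_3) = 1

Solving yields:
  h_0 = 24/5
  h_2 = 24/5
  h_3 = 16/5

Starting state is 3, so the expected hitting time is h_3 = 16/5.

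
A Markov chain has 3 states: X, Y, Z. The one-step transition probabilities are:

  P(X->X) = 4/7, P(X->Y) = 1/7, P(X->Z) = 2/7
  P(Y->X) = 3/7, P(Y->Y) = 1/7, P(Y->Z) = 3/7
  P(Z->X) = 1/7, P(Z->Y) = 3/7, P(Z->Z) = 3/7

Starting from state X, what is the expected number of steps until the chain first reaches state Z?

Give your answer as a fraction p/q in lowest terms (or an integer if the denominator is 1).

Answer: 49/15

Derivation:
Let h_i = expected steps to first reach Z from state i.
Boundary: h_Z = 0.
First-step equations for the other states:
  h_X = 1 + 4/7*h_X + 1/7*h_Y + 2/7*h_Z
  h_Y = 1 + 3/7*h_X + 1/7*h_Y + 3/7*h_Z

Substituting h_Z = 0 and rearranging gives the linear system (I - Q) h = 1:
  [3/7, -1/7] . (h_X, h_Y) = 1
  [-3/7, 6/7] . (h_X, h_Y) = 1

Solving yields:
  h_X = 49/15
  h_Y = 14/5

Starting state is X, so the expected hitting time is h_X = 49/15.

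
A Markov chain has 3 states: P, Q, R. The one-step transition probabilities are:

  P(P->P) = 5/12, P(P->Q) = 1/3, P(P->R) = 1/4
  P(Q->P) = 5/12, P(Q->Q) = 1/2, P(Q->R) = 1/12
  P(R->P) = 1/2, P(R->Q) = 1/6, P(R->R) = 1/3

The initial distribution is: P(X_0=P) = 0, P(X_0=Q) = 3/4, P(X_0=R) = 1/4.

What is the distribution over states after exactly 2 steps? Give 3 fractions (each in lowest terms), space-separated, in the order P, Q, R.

Propagating the distribution step by step (d_{t+1} = d_t * P):
d_0 = (P=0, Q=3/4, R=1/4)
  d_1[P] = 0*5/12 + 3/4*5/12 + 1/4*1/2 = 7/16
  d_1[Q] = 0*1/3 + 3/4*1/2 + 1/4*1/6 = 5/12
  d_1[R] = 0*1/4 + 3/4*1/12 + 1/4*1/3 = 7/48
d_1 = (P=7/16, Q=5/12, R=7/48)
  d_2[P] = 7/16*5/12 + 5/12*5/12 + 7/48*1/2 = 247/576
  d_2[Q] = 7/16*1/3 + 5/12*1/2 + 7/48*1/6 = 109/288
  d_2[R] = 7/16*1/4 + 5/12*1/12 + 7/48*1/3 = 37/192
d_2 = (P=247/576, Q=109/288, R=37/192)

Answer: 247/576 109/288 37/192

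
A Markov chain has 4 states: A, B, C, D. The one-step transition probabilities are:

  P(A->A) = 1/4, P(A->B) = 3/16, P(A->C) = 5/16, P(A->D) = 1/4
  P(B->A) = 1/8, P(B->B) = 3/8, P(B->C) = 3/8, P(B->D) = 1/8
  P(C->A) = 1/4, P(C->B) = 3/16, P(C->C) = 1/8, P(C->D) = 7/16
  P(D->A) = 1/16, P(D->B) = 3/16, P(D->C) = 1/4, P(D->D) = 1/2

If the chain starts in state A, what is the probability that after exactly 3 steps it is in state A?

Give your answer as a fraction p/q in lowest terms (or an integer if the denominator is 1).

Computing P^3 by repeated multiplication:
P^1 =
  A: [1/4, 3/16, 5/16, 1/4]
  B: [1/8, 3/8, 3/8, 1/8]
  C: [1/4, 3/16, 1/8, 7/16]
  D: [1/16, 3/16, 1/4, 1/2]
P^2 =
  A: [23/128, 57/256, 1/4, 89/256]
  B: [23/128, 33/128, 33/128, 39/128]
  C: [37/256, 57/256, 35/128, 23/64]
  D: [17/128, 57/256, 63/256, 51/128]
P^3 =
  A: [643/4096, 939/4096, 33/128, 729/2048]
  B: [329/2048, 483/2048, 535/2048, 701/2048]
  C: [317/2048, 939/4096, 1035/4096, 93/256]
  D: [151/1024, 939/4096, 523/2048, 1507/4096]

(P^3)[A -> A] = 643/4096

Answer: 643/4096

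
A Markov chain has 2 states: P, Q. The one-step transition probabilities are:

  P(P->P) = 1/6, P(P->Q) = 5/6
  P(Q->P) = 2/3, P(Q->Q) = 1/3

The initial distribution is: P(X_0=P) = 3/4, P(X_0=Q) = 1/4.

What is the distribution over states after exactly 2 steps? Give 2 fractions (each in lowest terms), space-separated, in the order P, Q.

Propagating the distribution step by step (d_{t+1} = d_t * P):
d_0 = (P=3/4, Q=1/4)
  d_1[P] = 3/4*1/6 + 1/4*2/3 = 7/24
  d_1[Q] = 3/4*5/6 + 1/4*1/3 = 17/24
d_1 = (P=7/24, Q=17/24)
  d_2[P] = 7/24*1/6 + 17/24*2/3 = 25/48
  d_2[Q] = 7/24*5/6 + 17/24*1/3 = 23/48
d_2 = (P=25/48, Q=23/48)

Answer: 25/48 23/48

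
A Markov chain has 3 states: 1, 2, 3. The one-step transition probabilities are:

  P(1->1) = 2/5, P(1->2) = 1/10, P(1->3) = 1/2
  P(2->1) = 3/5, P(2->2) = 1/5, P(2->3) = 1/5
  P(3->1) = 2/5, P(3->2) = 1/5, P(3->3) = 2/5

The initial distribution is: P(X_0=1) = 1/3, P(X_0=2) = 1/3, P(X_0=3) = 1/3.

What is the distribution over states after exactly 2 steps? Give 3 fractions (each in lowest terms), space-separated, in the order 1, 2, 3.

Propagating the distribution step by step (d_{t+1} = d_t * P):
d_0 = (1=1/3, 2=1/3, 3=1/3)
  d_1[1] = 1/3*2/5 + 1/3*3/5 + 1/3*2/5 = 7/15
  d_1[2] = 1/3*1/10 + 1/3*1/5 + 1/3*1/5 = 1/6
  d_1[3] = 1/3*1/2 + 1/3*1/5 + 1/3*2/5 = 11/30
d_1 = (1=7/15, 2=1/6, 3=11/30)
  d_2[1] = 7/15*2/5 + 1/6*3/5 + 11/30*2/5 = 13/30
  d_2[2] = 7/15*1/10 + 1/6*1/5 + 11/30*1/5 = 23/150
  d_2[3] = 7/15*1/2 + 1/6*1/5 + 11/30*2/5 = 31/75
d_2 = (1=13/30, 2=23/150, 3=31/75)

Answer: 13/30 23/150 31/75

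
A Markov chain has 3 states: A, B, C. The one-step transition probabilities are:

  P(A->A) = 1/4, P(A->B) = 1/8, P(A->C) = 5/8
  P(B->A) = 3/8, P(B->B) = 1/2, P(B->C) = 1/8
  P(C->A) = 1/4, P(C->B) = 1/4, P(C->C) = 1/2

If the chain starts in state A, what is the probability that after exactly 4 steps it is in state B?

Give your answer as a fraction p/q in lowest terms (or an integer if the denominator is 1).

Computing P^4 by repeated multiplication:
P^1 =
  A: [1/4, 1/8, 5/8]
  B: [3/8, 1/2, 1/8]
  C: [1/4, 1/4, 1/2]
P^2 =
  A: [17/64, 1/4, 31/64]
  B: [5/16, 21/64, 23/64]
  C: [9/32, 9/32, 7/16]
P^3 =
  A: [9/32, 143/512, 225/512]
  B: [149/512, 75/256, 213/512]
  C: [73/256, 73/256, 55/128]
P^4 =
  A: [1167/4096, 583/2048, 1763/4096]
  B: [587/2048, 1175/4096, 1747/4096]
  C: [585/2048, 585/2048, 439/1024]

(P^4)[A -> B] = 583/2048

Answer: 583/2048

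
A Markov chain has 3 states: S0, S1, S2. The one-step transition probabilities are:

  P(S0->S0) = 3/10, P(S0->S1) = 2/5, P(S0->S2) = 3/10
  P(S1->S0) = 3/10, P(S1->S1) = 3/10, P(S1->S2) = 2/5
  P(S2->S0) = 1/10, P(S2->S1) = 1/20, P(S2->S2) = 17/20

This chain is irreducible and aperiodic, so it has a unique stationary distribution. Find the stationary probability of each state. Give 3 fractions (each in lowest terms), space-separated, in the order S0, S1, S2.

Answer: 17/106 15/106 37/53

Derivation:
The stationary distribution satisfies pi = pi * P, i.e.:
  pi_S0 = 3/10*pi_S0 + 3/10*pi_S1 + 1/10*pi_S2
  pi_S1 = 2/5*pi_S0 + 3/10*pi_S1 + 1/20*pi_S2
  pi_S2 = 3/10*pi_S0 + 2/5*pi_S1 + 17/20*pi_S2
with normalization: pi_S0 + pi_S1 + pi_S2 = 1.

Using the first 2 balance equations plus normalization, the linear system A*pi = b is:
  [-7/10, 3/10, 1/10] . pi = 0
  [2/5, -7/10, 1/20] . pi = 0
  [1, 1, 1] . pi = 1

Solving yields:
  pi_S0 = 17/106
  pi_S1 = 15/106
  pi_S2 = 37/53

Verification (pi * P):
  17/106*3/10 + 15/106*3/10 + 37/53*1/10 = 17/106 = pi_S0  (ok)
  17/106*2/5 + 15/106*3/10 + 37/53*1/20 = 15/106 = pi_S1  (ok)
  17/106*3/10 + 15/106*2/5 + 37/53*17/20 = 37/53 = pi_S2  (ok)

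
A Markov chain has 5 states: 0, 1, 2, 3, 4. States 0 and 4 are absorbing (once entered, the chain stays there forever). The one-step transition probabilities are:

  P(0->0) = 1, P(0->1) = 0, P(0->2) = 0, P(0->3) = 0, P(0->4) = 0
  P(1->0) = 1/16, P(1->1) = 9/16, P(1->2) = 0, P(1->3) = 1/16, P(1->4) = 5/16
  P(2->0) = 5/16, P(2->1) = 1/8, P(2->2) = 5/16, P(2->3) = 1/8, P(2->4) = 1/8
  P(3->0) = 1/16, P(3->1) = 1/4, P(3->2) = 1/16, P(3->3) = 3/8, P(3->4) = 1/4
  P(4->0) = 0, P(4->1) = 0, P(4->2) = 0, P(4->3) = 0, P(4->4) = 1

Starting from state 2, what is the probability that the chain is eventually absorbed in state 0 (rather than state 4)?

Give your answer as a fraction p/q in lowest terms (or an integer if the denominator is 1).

Let a_i = P(absorbed in 0 | start in state i).
Boundary conditions: a_0 = 1, a_4 = 0.
For each transient state i, a_i = sum_j P(i->j) * a_j:
  a_1 = 1/16*a_0 + 9/16*a_1 + 0*a_2 + 1/16*a_3 + 5/16*a_4
  a_2 = 5/16*a_0 + 1/8*a_1 + 5/16*a_2 + 1/8*a_3 + 1/8*a_4
  a_3 = 1/16*a_0 + 1/4*a_1 + 1/16*a_2 + 3/8*a_3 + 1/4*a_4

Substituting a_0 = 1 and a_4 = 0, rearrange to (I - Q) a = r where r[i] = P(i -> 0):
  [7/16, 0, -1/16] . (a_1, a_2, a_3) = 1/16
  [-1/8, 11/16, -1/8] . (a_1, a_2, a_3) = 5/16
  [-1/4, -1/16, 5/8] . (a_1, a_2, a_3) = 1/16

Solving yields:
  a_1 = 62/355
  a_2 = 187/355
  a_3 = 79/355

Starting state is 2, so the absorption probability is a_2 = 187/355.

Answer: 187/355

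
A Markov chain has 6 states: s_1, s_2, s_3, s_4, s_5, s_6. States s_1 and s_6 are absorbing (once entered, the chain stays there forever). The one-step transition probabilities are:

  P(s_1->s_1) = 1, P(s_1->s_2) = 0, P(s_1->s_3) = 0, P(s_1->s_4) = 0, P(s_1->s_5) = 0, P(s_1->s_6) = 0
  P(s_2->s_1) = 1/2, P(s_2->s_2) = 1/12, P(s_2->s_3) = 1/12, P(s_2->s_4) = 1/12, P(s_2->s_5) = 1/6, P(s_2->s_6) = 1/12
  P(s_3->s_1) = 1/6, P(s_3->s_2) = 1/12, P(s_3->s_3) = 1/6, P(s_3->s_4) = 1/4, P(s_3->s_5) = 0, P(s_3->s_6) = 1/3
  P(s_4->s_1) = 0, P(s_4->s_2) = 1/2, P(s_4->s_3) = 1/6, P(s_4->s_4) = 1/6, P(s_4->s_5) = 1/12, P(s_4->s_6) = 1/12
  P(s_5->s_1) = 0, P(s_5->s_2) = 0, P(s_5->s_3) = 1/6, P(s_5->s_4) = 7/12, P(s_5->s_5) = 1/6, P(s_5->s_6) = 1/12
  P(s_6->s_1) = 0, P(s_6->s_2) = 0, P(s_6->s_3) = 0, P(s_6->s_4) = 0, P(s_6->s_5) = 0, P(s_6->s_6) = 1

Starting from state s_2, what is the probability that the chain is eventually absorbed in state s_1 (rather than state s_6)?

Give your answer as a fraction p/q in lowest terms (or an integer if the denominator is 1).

Let a_i = P(absorbed in s_1 | start in state i).
Boundary conditions: a_s_1 = 1, a_s_6 = 0.
For each transient state i, a_i = sum_j P(i->j) * a_j:
  a_s_2 = 1/2*a_s_1 + 1/12*a_s_2 + 1/12*a_s_3 + 1/12*a_s_4 + 1/6*a_s_5 + 1/12*a_s_6
  a_s_3 = 1/6*a_s_1 + 1/12*a_s_2 + 1/6*a_s_3 + 1/4*a_s_4 + 0*a_s_5 + 1/3*a_s_6
  a_s_4 = 0*a_s_1 + 1/2*a_s_2 + 1/6*a_s_3 + 1/6*a_s_4 + 1/12*a_s_5 + 1/12*a_s_6
  a_s_5 = 0*a_s_1 + 0*a_s_2 + 1/6*a_s_3 + 7/12*a_s_4 + 1/6*a_s_5 + 1/12*a_s_6

Substituting a_s_1 = 1 and a_s_6 = 0, rearrange to (I - Q) a = r where r[i] = P(i -> s_1):
  [11/12, -1/12, -1/12, -1/6] . (a_s_2, a_s_3, a_s_4, a_s_5) = 1/2
  [-1/12, 5/6, -1/4, 0] . (a_s_2, a_s_3, a_s_4, a_s_5) = 1/6
  [-1/2, -1/6, 5/6, -1/12] . (a_s_2, a_s_3, a_s_4, a_s_5) = 0
  [0, -1/6, -7/12, 5/6] . (a_s_2, a_s_3, a_s_4, a_s_5) = 0

Solving yields:
  a_s_2 = 1850/2543
  a_s_3 = 1132/2543
  a_s_4 = 4384/7629
  a_s_5 = 3748/7629

Starting state is s_2, so the absorption probability is a_s_2 = 1850/2543.

Answer: 1850/2543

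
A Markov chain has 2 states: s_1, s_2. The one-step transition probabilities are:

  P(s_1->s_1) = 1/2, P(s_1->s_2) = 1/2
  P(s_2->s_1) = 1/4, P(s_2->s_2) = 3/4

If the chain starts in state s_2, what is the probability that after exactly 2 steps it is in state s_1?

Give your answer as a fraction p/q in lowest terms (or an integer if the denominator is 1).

Computing P^2 by repeated multiplication:
P^1 =
  s_1: [1/2, 1/2]
  s_2: [1/4, 3/4]
P^2 =
  s_1: [3/8, 5/8]
  s_2: [5/16, 11/16]

(P^2)[s_2 -> s_1] = 5/16

Answer: 5/16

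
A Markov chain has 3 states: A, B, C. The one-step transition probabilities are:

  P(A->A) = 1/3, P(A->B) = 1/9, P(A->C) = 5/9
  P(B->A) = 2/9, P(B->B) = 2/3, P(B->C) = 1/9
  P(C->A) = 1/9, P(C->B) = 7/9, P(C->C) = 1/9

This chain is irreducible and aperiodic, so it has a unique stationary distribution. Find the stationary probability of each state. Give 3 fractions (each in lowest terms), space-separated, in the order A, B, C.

Answer: 17/76 43/76 4/19

Derivation:
The stationary distribution satisfies pi = pi * P, i.e.:
  pi_A = 1/3*pi_A + 2/9*pi_B + 1/9*pi_C
  pi_B = 1/9*pi_A + 2/3*pi_B + 7/9*pi_C
  pi_C = 5/9*pi_A + 1/9*pi_B + 1/9*pi_C
with normalization: pi_A + pi_B + pi_C = 1.

Using the first 2 balance equations plus normalization, the linear system A*pi = b is:
  [-2/3, 2/9, 1/9] . pi = 0
  [1/9, -1/3, 7/9] . pi = 0
  [1, 1, 1] . pi = 1

Solving yields:
  pi_A = 17/76
  pi_B = 43/76
  pi_C = 4/19

Verification (pi * P):
  17/76*1/3 + 43/76*2/9 + 4/19*1/9 = 17/76 = pi_A  (ok)
  17/76*1/9 + 43/76*2/3 + 4/19*7/9 = 43/76 = pi_B  (ok)
  17/76*5/9 + 43/76*1/9 + 4/19*1/9 = 4/19 = pi_C  (ok)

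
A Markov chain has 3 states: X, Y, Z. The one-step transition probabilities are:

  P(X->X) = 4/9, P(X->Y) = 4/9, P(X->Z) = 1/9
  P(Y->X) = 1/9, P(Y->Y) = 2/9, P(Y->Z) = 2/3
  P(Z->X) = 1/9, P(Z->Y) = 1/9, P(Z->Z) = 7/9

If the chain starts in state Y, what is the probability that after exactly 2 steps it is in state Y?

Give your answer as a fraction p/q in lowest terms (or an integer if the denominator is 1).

Computing P^2 by repeated multiplication:
P^1 =
  X: [4/9, 4/9, 1/9]
  Y: [1/9, 2/9, 2/3]
  Z: [1/9, 1/9, 7/9]
P^2 =
  X: [7/27, 25/81, 35/81]
  Y: [4/27, 14/81, 55/81]
  Z: [4/27, 13/81, 56/81]

(P^2)[Y -> Y] = 14/81

Answer: 14/81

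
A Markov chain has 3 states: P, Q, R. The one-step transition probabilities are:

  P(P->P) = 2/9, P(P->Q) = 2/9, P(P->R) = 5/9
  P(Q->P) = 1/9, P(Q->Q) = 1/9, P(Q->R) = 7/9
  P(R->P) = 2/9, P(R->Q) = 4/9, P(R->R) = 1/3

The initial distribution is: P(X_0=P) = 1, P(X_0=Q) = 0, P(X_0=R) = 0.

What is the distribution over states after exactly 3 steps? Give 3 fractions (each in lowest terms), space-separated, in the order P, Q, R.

Answer: 136/729 214/729 379/729

Derivation:
Propagating the distribution step by step (d_{t+1} = d_t * P):
d_0 = (P=1, Q=0, R=0)
  d_1[P] = 1*2/9 + 0*1/9 + 0*2/9 = 2/9
  d_1[Q] = 1*2/9 + 0*1/9 + 0*4/9 = 2/9
  d_1[R] = 1*5/9 + 0*7/9 + 0*1/3 = 5/9
d_1 = (P=2/9, Q=2/9, R=5/9)
  d_2[P] = 2/9*2/9 + 2/9*1/9 + 5/9*2/9 = 16/81
  d_2[Q] = 2/9*2/9 + 2/9*1/9 + 5/9*4/9 = 26/81
  d_2[R] = 2/9*5/9 + 2/9*7/9 + 5/9*1/3 = 13/27
d_2 = (P=16/81, Q=26/81, R=13/27)
  d_3[P] = 16/81*2/9 + 26/81*1/9 + 13/27*2/9 = 136/729
  d_3[Q] = 16/81*2/9 + 26/81*1/9 + 13/27*4/9 = 214/729
  d_3[R] = 16/81*5/9 + 26/81*7/9 + 13/27*1/3 = 379/729
d_3 = (P=136/729, Q=214/729, R=379/729)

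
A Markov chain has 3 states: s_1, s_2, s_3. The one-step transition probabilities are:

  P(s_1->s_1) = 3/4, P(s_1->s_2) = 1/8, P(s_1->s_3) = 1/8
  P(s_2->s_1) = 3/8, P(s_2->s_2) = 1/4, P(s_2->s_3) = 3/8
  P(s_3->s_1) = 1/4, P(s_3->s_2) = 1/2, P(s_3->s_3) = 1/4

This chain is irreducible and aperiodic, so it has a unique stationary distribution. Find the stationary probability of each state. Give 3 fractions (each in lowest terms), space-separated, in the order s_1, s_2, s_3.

The stationary distribution satisfies pi = pi * P, i.e.:
  pi_s_1 = 3/4*pi_s_1 + 3/8*pi_s_2 + 1/4*pi_s_3
  pi_s_2 = 1/8*pi_s_1 + 1/4*pi_s_2 + 1/2*pi_s_3
  pi_s_3 = 1/8*pi_s_1 + 3/8*pi_s_2 + 1/4*pi_s_3
with normalization: pi_s_1 + pi_s_2 + pi_s_3 = 1.

Using the first 2 balance equations plus normalization, the linear system A*pi = b is:
  [-1/4, 3/8, 1/4] . pi = 0
  [1/8, -3/4, 1/2] . pi = 0
  [1, 1, 1] . pi = 1

Solving yields:
  pi_s_1 = 24/43
  pi_s_2 = 10/43
  pi_s_3 = 9/43

Verification (pi * P):
  24/43*3/4 + 10/43*3/8 + 9/43*1/4 = 24/43 = pi_s_1  (ok)
  24/43*1/8 + 10/43*1/4 + 9/43*1/2 = 10/43 = pi_s_2  (ok)
  24/43*1/8 + 10/43*3/8 + 9/43*1/4 = 9/43 = pi_s_3  (ok)

Answer: 24/43 10/43 9/43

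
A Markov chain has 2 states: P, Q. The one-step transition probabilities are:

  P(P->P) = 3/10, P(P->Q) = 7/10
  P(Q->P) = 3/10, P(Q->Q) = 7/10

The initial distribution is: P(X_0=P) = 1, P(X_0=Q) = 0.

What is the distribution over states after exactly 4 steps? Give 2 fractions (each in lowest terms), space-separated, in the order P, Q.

Answer: 3/10 7/10

Derivation:
Propagating the distribution step by step (d_{t+1} = d_t * P):
d_0 = (P=1, Q=0)
  d_1[P] = 1*3/10 + 0*3/10 = 3/10
  d_1[Q] = 1*7/10 + 0*7/10 = 7/10
d_1 = (P=3/10, Q=7/10)
  d_2[P] = 3/10*3/10 + 7/10*3/10 = 3/10
  d_2[Q] = 3/10*7/10 + 7/10*7/10 = 7/10
d_2 = (P=3/10, Q=7/10)
  d_3[P] = 3/10*3/10 + 7/10*3/10 = 3/10
  d_3[Q] = 3/10*7/10 + 7/10*7/10 = 7/10
d_3 = (P=3/10, Q=7/10)
  d_4[P] = 3/10*3/10 + 7/10*3/10 = 3/10
  d_4[Q] = 3/10*7/10 + 7/10*7/10 = 7/10
d_4 = (P=3/10, Q=7/10)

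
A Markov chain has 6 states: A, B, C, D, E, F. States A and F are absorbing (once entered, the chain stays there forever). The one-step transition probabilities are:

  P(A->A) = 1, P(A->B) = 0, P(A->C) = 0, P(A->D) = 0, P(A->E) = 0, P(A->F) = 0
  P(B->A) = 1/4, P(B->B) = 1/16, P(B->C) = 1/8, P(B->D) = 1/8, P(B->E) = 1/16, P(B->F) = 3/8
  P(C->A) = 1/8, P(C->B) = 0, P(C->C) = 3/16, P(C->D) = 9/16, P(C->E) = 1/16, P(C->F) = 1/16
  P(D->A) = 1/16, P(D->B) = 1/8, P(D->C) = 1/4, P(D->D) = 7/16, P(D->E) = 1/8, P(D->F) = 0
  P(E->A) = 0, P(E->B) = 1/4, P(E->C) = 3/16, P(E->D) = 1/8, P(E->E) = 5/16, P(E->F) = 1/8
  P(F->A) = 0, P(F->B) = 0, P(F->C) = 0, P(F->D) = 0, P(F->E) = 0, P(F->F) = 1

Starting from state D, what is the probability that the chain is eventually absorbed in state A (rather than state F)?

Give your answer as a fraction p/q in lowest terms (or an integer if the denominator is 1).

Let a_i = P(absorbed in A | start in state i).
Boundary conditions: a_A = 1, a_F = 0.
For each transient state i, a_i = sum_j P(i->j) * a_j:
  a_B = 1/4*a_A + 1/16*a_B + 1/8*a_C + 1/8*a_D + 1/16*a_E + 3/8*a_F
  a_C = 1/8*a_A + 0*a_B + 3/16*a_C + 9/16*a_D + 1/16*a_E + 1/16*a_F
  a_D = 1/16*a_A + 1/8*a_B + 1/4*a_C + 7/16*a_D + 1/8*a_E + 0*a_F
  a_E = 0*a_A + 1/4*a_B + 3/16*a_C + 1/8*a_D + 5/16*a_E + 1/8*a_F

Substituting a_A = 1 and a_F = 0, rearrange to (I - Q) a = r where r[i] = P(i -> A):
  [15/16, -1/8, -1/8, -1/16] . (a_B, a_C, a_D, a_E) = 1/4
  [0, 13/16, -9/16, -1/16] . (a_B, a_C, a_D, a_E) = 1/8
  [-1/8, -1/4, 9/16, -1/8] . (a_B, a_C, a_D, a_E) = 1/16
  [-1/4, -3/16, -1/8, 11/16] . (a_B, a_C, a_D, a_E) = 0

Solving yields:
  a_B = 837/1880
  a_C = 5377/9400
  a_D = 131/235
  a_E = 3941/9400

Starting state is D, so the absorption probability is a_D = 131/235.

Answer: 131/235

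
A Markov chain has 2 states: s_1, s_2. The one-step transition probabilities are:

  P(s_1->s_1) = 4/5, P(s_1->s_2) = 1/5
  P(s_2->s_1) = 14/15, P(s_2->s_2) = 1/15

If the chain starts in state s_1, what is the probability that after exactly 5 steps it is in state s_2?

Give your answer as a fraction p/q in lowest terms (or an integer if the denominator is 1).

Answer: 44671/253125

Derivation:
Computing P^5 by repeated multiplication:
P^1 =
  s_1: [4/5, 1/5]
  s_2: [14/15, 1/15]
P^2 =
  s_1: [62/75, 13/75]
  s_2: [182/225, 43/225]
P^3 =
  s_1: [926/1125, 199/1125]
  s_2: [2786/3375, 589/3375]
P^4 =
  s_1: [13898/16875, 2977/16875]
  s_2: [41678/50625, 8947/50625]
P^5 =
  s_1: [208454/253125, 44671/253125]
  s_2: [625394/759375, 133981/759375]

(P^5)[s_1 -> s_2] = 44671/253125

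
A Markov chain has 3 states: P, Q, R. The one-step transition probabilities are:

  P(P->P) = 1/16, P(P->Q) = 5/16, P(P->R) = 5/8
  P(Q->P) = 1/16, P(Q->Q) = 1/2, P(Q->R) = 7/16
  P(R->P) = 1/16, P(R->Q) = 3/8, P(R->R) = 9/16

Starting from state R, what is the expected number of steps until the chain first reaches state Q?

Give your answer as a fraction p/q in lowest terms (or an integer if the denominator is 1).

Let h_i = expected steps to first reach Q from state i.
Boundary: h_Q = 0.
First-step equations for the other states:
  h_P = 1 + 1/16*h_P + 5/16*h_Q + 5/8*h_R
  h_R = 1 + 1/16*h_P + 3/8*h_Q + 9/16*h_R

Substituting h_Q = 0 and rearranging gives the linear system (I - Q) h = 1:
  [15/16, -5/8] . (h_P, h_R) = 1
  [-1/16, 7/16] . (h_P, h_R) = 1

Solving yields:
  h_P = 272/95
  h_R = 256/95

Starting state is R, so the expected hitting time is h_R = 256/95.

Answer: 256/95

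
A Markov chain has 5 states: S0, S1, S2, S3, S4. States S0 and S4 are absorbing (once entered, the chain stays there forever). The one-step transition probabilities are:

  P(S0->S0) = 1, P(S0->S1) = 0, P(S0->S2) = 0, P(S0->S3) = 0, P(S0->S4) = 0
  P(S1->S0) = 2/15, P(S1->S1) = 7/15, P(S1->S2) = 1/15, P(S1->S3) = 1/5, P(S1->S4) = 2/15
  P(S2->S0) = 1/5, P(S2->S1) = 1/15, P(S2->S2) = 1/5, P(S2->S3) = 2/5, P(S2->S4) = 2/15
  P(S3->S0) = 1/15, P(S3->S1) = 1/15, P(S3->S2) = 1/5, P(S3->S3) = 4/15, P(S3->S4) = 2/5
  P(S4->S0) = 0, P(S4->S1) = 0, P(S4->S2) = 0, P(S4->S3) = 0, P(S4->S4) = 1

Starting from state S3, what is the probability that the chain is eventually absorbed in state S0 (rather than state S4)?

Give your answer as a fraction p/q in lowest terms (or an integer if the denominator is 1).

Answer: 4/17

Derivation:
Let a_i = P(absorbed in S0 | start in state i).
Boundary conditions: a_S0 = 1, a_S4 = 0.
For each transient state i, a_i = sum_j P(i->j) * a_j:
  a_S1 = 2/15*a_S0 + 7/15*a_S1 + 1/15*a_S2 + 1/5*a_S3 + 2/15*a_S4
  a_S2 = 1/5*a_S0 + 1/15*a_S1 + 1/5*a_S2 + 2/5*a_S3 + 2/15*a_S4
  a_S3 = 1/15*a_S0 + 1/15*a_S1 + 1/5*a_S2 + 4/15*a_S3 + 2/5*a_S4

Substituting a_S0 = 1 and a_S4 = 0, rearrange to (I - Q) a = r where r[i] = P(i -> S0):
  [8/15, -1/15, -1/5] . (a_S1, a_S2, a_S3) = 2/15
  [-1/15, 4/5, -2/5] . (a_S1, a_S2, a_S3) = 1/5
  [-1/15, -1/5, 11/15] . (a_S1, a_S2, a_S3) = 1/15

Solving yields:
  a_S1 = 33/85
  a_S2 = 2/5
  a_S3 = 4/17

Starting state is S3, so the absorption probability is a_S3 = 4/17.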